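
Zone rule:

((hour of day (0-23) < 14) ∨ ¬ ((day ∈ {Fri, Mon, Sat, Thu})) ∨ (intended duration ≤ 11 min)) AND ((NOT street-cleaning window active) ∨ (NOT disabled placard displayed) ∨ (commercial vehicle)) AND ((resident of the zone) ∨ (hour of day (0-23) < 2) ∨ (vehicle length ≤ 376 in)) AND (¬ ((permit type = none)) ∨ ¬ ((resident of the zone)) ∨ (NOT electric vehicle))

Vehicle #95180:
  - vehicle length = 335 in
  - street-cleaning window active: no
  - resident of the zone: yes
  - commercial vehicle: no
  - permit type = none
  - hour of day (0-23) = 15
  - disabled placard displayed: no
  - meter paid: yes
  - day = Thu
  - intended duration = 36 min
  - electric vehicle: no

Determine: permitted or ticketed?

Atomic conditions:
  hour of day (0-23) < 14: 15 < 14 is false
  day ∈ {Fri, Mon, Sat, Thu}: Thu is in the set → true
  intended duration ≤ 11 min: 36 ≤ 11 is false
  NOT street-cleaning window active: no → true
  NOT disabled placard displayed: no → true
  commercial vehicle: no → false
  resident of the zone: yes → true
  hour of day (0-23) < 2: 15 < 2 is false
  vehicle length ≤ 376 in: 335 ≤ 376 is true
  permit type = none: none == none is true
  NOT electric vehicle: no → true
Combine:
[1.2] NOT true = false
[1] false OR false OR false = false
[2] true OR true OR false = true
[3] true OR false OR true = true
[4.1] NOT true = false
[4.2] NOT true = false
[4] false OR false OR true = true
[root] false AND true AND true AND true = false
Overall: false → ticketed

Ticketed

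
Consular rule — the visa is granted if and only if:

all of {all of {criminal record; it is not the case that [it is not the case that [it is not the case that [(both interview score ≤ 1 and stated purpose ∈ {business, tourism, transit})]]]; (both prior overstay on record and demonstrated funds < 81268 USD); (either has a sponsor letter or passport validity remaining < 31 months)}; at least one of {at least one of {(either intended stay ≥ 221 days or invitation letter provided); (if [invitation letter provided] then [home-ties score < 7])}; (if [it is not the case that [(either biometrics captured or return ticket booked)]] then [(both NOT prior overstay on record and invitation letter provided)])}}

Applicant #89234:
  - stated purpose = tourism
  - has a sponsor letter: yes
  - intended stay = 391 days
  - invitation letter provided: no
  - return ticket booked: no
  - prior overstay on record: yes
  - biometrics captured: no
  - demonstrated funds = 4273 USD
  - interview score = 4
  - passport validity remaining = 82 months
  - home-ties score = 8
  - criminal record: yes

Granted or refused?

Granted

Atomic conditions:
  criminal record: yes → true
  interview score ≤ 1: 4 ≤ 1 is false
  stated purpose ∈ {business, tourism, transit}: tourism is in the set → true
  prior overstay on record: yes → true
  demonstrated funds < 81268 USD: 4273 < 81268 is true
  has a sponsor letter: yes → true
  passport validity remaining < 31 months: 82 < 31 is false
  intended stay ≥ 221 days: 391 ≥ 221 is true
  invitation letter provided: no → false
  home-ties score < 7: 8 < 7 is false
  biometrics captured: no → false
  return ticket booked: no → false
  NOT prior overstay on record: yes → false
Combine:
[1.2.1.1.1] false AND true = false
[1.2.1.1] NOT false = true
[1.2.1] NOT true = false
[1.2] NOT false = true
[1.3] true AND true = true
[1.4] true OR false = true
[1] true AND true AND true AND true = true
[2.1.1] true OR false = true
[2.1.2] false → false (antecedent false ⇒ implication holds) = true
[2.1] true OR true = true
[2.2.1.1] false OR false = false
[2.2.1] NOT false = true
[2.2.2] false AND false = false
[2.2] true → false = false
[2] true OR false = true
[root] true AND true = true
Overall: true → granted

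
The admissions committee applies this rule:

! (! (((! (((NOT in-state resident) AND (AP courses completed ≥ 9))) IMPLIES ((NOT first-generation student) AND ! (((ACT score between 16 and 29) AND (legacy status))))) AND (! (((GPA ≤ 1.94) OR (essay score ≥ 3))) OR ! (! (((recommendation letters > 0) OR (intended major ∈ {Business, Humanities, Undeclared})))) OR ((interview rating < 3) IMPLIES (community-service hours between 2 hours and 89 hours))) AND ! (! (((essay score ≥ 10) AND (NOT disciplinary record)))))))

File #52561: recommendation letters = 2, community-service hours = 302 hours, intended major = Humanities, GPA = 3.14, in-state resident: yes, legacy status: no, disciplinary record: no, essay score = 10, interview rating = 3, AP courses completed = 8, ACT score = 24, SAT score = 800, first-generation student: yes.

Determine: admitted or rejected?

Rejected

Atomic conditions:
  NOT in-state resident: yes → false
  AP courses completed ≥ 9: 8 ≥ 9 is false
  NOT first-generation student: yes → false
  ACT score between 16 and 29: 24 in [16, 29] is true
  legacy status: no → false
  GPA ≤ 1.94: 3.14 ≤ 1.94 is false
  essay score ≥ 3: 10 ≥ 3 is true
  recommendation letters > 0: 2 > 0 is true
  intended major ∈ {Business, Humanities, Undeclared}: Humanities is in the set → true
  interview rating < 3: 3 < 3 is false
  community-service hours between 2 hours and 89 hours: 302 in [2, 89] is false
  essay score ≥ 10: 10 ≥ 10 is true
  NOT disciplinary record: no → true
Combine:
[1.1.1.1.1] false AND false = false
[1.1.1.1] NOT false = true
[1.1.1.2.2.1] true AND false = false
[1.1.1.2.2] NOT false = true
[1.1.1.2] false AND true = false
[1.1.1] true → false = false
[1.1.2.1.1] false OR true = true
[1.1.2.1] NOT true = false
[1.1.2.2.1.1] true OR true = true
[1.1.2.2.1] NOT true = false
[1.1.2.2] NOT false = true
[1.1.2.3] false → false (antecedent false ⇒ implication holds) = true
[1.1.2] false OR true OR true = true
[1.1.3.1.1] true AND true = true
[1.1.3.1] NOT true = false
[1.1.3] NOT false = true
[1.1] false AND true AND true = false
[1] NOT false = true
[root] NOT true = false
Overall: false → rejected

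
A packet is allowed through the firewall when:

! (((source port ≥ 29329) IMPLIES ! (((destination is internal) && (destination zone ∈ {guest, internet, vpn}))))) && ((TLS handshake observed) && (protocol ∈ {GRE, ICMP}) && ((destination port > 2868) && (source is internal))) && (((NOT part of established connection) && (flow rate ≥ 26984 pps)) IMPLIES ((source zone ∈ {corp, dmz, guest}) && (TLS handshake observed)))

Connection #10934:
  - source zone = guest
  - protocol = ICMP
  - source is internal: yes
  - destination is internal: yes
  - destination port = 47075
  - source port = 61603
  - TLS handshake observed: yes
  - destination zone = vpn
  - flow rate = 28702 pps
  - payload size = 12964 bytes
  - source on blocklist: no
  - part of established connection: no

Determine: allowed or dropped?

Atomic conditions:
  source port ≥ 29329: 61603 ≥ 29329 is true
  destination is internal: yes → true
  destination zone ∈ {guest, internet, vpn}: vpn is in the set → true
  TLS handshake observed: yes → true
  protocol ∈ {GRE, ICMP}: ICMP is in the set → true
  destination port > 2868: 47075 > 2868 is true
  source is internal: yes → true
  NOT part of established connection: no → true
  flow rate ≥ 26984 pps: 28702 ≥ 26984 is true
  source zone ∈ {corp, dmz, guest}: guest is in the set → true
Combine:
[1.1.2.1] true AND true = true
[1.1.2] NOT true = false
[1.1] true → false = false
[1] NOT false = true
[2.3] true AND true = true
[2] true AND true AND true = true
[3.1] true AND true = true
[3.2] true AND true = true
[3] true → true = true
[root] true AND true AND true = true
Overall: true → allowed

Allowed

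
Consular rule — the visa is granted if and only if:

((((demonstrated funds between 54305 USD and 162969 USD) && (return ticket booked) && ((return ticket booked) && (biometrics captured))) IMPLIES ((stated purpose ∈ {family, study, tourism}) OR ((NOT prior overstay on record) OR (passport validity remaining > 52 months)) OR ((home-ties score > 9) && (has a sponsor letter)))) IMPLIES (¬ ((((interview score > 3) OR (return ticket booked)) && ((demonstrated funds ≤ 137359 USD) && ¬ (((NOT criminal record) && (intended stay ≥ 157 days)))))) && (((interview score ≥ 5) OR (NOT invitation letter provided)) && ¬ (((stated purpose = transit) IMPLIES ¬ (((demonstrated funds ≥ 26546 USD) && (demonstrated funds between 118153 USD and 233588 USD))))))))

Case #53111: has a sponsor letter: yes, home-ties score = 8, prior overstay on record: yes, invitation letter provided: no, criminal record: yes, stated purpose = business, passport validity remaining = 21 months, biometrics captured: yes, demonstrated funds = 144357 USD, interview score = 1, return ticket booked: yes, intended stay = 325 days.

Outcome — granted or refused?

Granted

Atomic conditions:
  demonstrated funds between 54305 USD and 162969 USD: 144357 in [54305, 162969] is true
  return ticket booked: yes → true
  biometrics captured: yes → true
  stated purpose ∈ {family, study, tourism}: business is not in the set → false
  NOT prior overstay on record: yes → false
  passport validity remaining > 52 months: 21 > 52 is false
  home-ties score > 9: 8 > 9 is false
  has a sponsor letter: yes → true
  interview score > 3: 1 > 3 is false
  demonstrated funds ≤ 137359 USD: 144357 ≤ 137359 is false
  NOT criminal record: yes → false
  intended stay ≥ 157 days: 325 ≥ 157 is true
  interview score ≥ 5: 1 ≥ 5 is false
  NOT invitation letter provided: no → true
  stated purpose = transit: business == transit is false
  demonstrated funds ≥ 26546 USD: 144357 ≥ 26546 is true
  demonstrated funds between 118153 USD and 233588 USD: 144357 in [118153, 233588] is true
Combine:
[1.1.3] true AND true = true
[1.1] true AND true AND true = true
[1.2.2] false OR false = false
[1.2.3] false AND true = false
[1.2] false OR false OR false = false
[1] true → false = false
[2.1.1.1] false OR true = true
[2.1.1.2.2.1] false AND true = false
[2.1.1.2.2] NOT false = true
[2.1.1.2] false AND true = false
[2.1.1] true AND false = false
[2.1] NOT false = true
[2.2.1] false OR true = true
[2.2.2.1.2.1] true AND true = true
[2.2.2.1.2] NOT true = false
[2.2.2.1] false → false (antecedent false ⇒ implication holds) = true
[2.2.2] NOT true = false
[2.2] true AND false = false
[2] true AND false = false
[root] false → false (antecedent false ⇒ implication holds) = true
Overall: true → granted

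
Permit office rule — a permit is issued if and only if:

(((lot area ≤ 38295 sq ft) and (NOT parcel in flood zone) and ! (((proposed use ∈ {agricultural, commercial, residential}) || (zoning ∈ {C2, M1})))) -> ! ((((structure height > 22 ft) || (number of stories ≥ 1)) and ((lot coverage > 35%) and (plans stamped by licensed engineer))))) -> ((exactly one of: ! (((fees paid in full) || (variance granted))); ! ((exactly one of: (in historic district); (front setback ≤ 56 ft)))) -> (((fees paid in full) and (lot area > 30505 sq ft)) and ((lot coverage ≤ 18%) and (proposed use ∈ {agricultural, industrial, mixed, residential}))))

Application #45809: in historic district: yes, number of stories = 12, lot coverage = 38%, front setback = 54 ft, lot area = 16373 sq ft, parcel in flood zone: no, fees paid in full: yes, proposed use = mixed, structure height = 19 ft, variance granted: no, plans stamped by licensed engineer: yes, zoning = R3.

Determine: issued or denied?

Atomic conditions:
  lot area ≤ 38295 sq ft: 16373 ≤ 38295 is true
  NOT parcel in flood zone: no → true
  proposed use ∈ {agricultural, commercial, residential}: mixed is not in the set → false
  zoning ∈ {C2, M1}: R3 is not in the set → false
  structure height > 22 ft: 19 > 22 is false
  number of stories ≥ 1: 12 ≥ 1 is true
  lot coverage > 35%: 38 > 35 is true
  plans stamped by licensed engineer: yes → true
  fees paid in full: yes → true
  variance granted: no → false
  in historic district: yes → true
  front setback ≤ 56 ft: 54 ≤ 56 is true
  lot area > 30505 sq ft: 16373 > 30505 is false
  lot coverage ≤ 18%: 38 ≤ 18 is false
  proposed use ∈ {agricultural, industrial, mixed, residential}: mixed is in the set → true
Combine:
[1.1.3.1] false OR false = false
[1.1.3] NOT false = true
[1.1] true AND true AND true = true
[1.2.1.1] false OR true = true
[1.2.1.2] true AND true = true
[1.2.1] true AND true = true
[1.2] NOT true = false
[1] true → false = false
[2.1.1.1] true OR false = true
[2.1.1] NOT true = false
[2.1.2.1] exactly-one(true, true) = false
[2.1.2] NOT false = true
[2.1] exactly-one(false, true) = true
[2.2.1] true AND false = false
[2.2.2] false AND true = false
[2.2] false AND false = false
[2] true → false = false
[root] false → false (antecedent false ⇒ implication holds) = true
Overall: true → issued

Issued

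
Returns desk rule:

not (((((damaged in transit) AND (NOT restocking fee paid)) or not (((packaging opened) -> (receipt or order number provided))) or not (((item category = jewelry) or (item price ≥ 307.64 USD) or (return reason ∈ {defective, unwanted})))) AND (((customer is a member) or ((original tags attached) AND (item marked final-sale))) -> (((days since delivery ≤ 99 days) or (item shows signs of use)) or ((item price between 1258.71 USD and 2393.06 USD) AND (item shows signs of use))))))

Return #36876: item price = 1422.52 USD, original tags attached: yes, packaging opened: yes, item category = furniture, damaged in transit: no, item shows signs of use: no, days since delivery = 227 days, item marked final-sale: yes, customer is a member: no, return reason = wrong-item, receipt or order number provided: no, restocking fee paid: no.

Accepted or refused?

Atomic conditions:
  damaged in transit: no → false
  NOT restocking fee paid: no → true
  packaging opened: yes → true
  receipt or order number provided: no → false
  item category = jewelry: furniture == jewelry is false
  item price ≥ 307.64 USD: 1422.52 ≥ 307.64 is true
  return reason ∈ {defective, unwanted}: wrong-item is not in the set → false
  customer is a member: no → false
  original tags attached: yes → true
  item marked final-sale: yes → true
  days since delivery ≤ 99 days: 227 ≤ 99 is false
  item shows signs of use: no → false
  item price between 1258.71 USD and 2393.06 USD: 1422.52 in [1258.71, 2393.06] is true
Combine:
[1.1.1] false AND true = false
[1.1.2.1] true → false = false
[1.1.2] NOT false = true
[1.1.3.1] false OR true OR false = true
[1.1.3] NOT true = false
[1.1] false OR true OR false = true
[1.2.1.2] true AND true = true
[1.2.1] false OR true = true
[1.2.2.1] false OR false = false
[1.2.2.2] true AND false = false
[1.2.2] false OR false = false
[1.2] true → false = false
[1] true AND false = false
[root] NOT false = true
Overall: true → accepted

Accepted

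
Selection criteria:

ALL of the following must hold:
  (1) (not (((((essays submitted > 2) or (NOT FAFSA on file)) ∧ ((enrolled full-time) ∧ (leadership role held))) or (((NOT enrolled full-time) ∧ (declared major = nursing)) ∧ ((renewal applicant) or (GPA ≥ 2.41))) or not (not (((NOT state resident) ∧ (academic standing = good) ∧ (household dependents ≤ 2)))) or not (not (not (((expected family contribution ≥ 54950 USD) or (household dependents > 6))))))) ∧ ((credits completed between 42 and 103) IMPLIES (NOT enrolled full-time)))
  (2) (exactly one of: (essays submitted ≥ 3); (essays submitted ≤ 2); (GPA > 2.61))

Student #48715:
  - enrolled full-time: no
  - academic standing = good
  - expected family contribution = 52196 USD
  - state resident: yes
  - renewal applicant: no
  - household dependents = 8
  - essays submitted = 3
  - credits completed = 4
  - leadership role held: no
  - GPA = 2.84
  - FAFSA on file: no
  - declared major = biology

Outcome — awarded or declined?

Declined

Atomic conditions:
  essays submitted > 2: 3 > 2 is true
  NOT FAFSA on file: no → true
  enrolled full-time: no → false
  leadership role held: no → false
  NOT enrolled full-time: no → true
  declared major = nursing: biology == nursing is false
  renewal applicant: no → false
  GPA ≥ 2.41: 2.84 ≥ 2.41 is true
  NOT state resident: yes → false
  academic standing = good: good == good is true
  household dependents ≤ 2: 8 ≤ 2 is false
  expected family contribution ≥ 54950 USD: 52196 ≥ 54950 is false
  household dependents > 6: 8 > 6 is true
  credits completed between 42 and 103: 4 in [42, 103] is false
  essays submitted ≥ 3: 3 ≥ 3 is true
  essays submitted ≤ 2: 3 ≤ 2 is false
  GPA > 2.61: 2.84 > 2.61 is true
Combine:
[1.1.1.1.1] true OR true = true
[1.1.1.1.2] false AND false = false
[1.1.1.1] true AND false = false
[1.1.1.2.1] true AND false = false
[1.1.1.2.2] false OR true = true
[1.1.1.2] false AND true = false
[1.1.1.3.1.1] false AND true AND false = false
[1.1.1.3.1] NOT false = true
[1.1.1.3] NOT true = false
[1.1.1.4.1.1.1] false OR true = true
[1.1.1.4.1.1] NOT true = false
[1.1.1.4.1] NOT false = true
[1.1.1.4] NOT true = false
[1.1.1] false OR false OR false OR false = false
[1.1] NOT false = true
[1.2] false → true (antecedent false ⇒ implication holds) = true
[1] true AND true = true
[2] exactly-one(true, false, true) = false
[root] true AND false = false
Overall: false → declined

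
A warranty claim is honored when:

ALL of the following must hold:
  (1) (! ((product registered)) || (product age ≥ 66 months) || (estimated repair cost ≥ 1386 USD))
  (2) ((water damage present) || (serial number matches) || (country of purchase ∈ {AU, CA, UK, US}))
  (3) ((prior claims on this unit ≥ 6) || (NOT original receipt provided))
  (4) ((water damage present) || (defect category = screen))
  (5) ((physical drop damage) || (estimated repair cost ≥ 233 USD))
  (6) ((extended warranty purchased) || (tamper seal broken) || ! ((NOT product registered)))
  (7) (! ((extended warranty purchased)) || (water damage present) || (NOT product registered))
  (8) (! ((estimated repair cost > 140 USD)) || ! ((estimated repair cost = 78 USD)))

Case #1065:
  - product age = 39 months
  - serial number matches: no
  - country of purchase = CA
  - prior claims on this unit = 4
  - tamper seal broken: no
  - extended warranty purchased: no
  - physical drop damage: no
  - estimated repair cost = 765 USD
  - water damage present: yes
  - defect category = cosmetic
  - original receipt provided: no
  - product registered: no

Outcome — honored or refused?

Refused

Atomic conditions:
  product registered: no → false
  product age ≥ 66 months: 39 ≥ 66 is false
  estimated repair cost ≥ 1386 USD: 765 ≥ 1386 is false
  water damage present: yes → true
  serial number matches: no → false
  country of purchase ∈ {AU, CA, UK, US}: CA is in the set → true
  prior claims on this unit ≥ 6: 4 ≥ 6 is false
  NOT original receipt provided: no → true
  defect category = screen: cosmetic == screen is false
  physical drop damage: no → false
  estimated repair cost ≥ 233 USD: 765 ≥ 233 is true
  extended warranty purchased: no → false
  tamper seal broken: no → false
  NOT product registered: no → true
  estimated repair cost > 140 USD: 765 > 140 is true
  estimated repair cost = 78 USD: 765 == 78 is false
Combine:
[1.1] NOT false = true
[1] true OR false OR false = true
[2] true OR false OR true = true
[3] false OR true = true
[4] true OR false = true
[5] false OR true = true
[6.3] NOT true = false
[6] false OR false OR false = false
[7.1] NOT false = true
[7] true OR true OR true = true
[8.1] NOT true = false
[8.2] NOT false = true
[8] false OR true = true
[root] true AND true AND true AND true AND true AND false AND true AND true = false
Overall: false → refused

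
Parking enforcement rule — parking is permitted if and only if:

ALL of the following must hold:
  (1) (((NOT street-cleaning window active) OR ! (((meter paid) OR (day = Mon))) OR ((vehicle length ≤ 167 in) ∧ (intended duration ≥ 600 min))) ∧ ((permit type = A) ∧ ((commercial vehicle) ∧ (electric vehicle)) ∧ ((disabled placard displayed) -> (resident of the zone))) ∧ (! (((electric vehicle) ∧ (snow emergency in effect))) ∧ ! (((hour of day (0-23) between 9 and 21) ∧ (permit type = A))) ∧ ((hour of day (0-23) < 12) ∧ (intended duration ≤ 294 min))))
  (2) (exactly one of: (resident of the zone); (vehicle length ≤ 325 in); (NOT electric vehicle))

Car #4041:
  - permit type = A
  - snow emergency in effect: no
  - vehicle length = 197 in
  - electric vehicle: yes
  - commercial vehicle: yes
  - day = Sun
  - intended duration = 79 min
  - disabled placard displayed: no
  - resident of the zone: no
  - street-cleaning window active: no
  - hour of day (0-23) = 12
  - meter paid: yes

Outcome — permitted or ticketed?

Atomic conditions:
  NOT street-cleaning window active: no → true
  meter paid: yes → true
  day = Mon: Sun == Mon is false
  vehicle length ≤ 167 in: 197 ≤ 167 is false
  intended duration ≥ 600 min: 79 ≥ 600 is false
  permit type = A: A == A is true
  commercial vehicle: yes → true
  electric vehicle: yes → true
  disabled placard displayed: no → false
  resident of the zone: no → false
  snow emergency in effect: no → false
  hour of day (0-23) between 9 and 21: 12 in [9, 21] is true
  hour of day (0-23) < 12: 12 < 12 is false
  intended duration ≤ 294 min: 79 ≤ 294 is true
  vehicle length ≤ 325 in: 197 ≤ 325 is true
  NOT electric vehicle: yes → false
Combine:
[1.1.2.1] true OR false = true
[1.1.2] NOT true = false
[1.1.3] false AND false = false
[1.1] true OR false OR false = true
[1.2.2] true AND true = true
[1.2.3] false → false (antecedent false ⇒ implication holds) = true
[1.2] true AND true AND true = true
[1.3.1.1] true AND false = false
[1.3.1] NOT false = true
[1.3.2.1] true AND true = true
[1.3.2] NOT true = false
[1.3.3] false AND true = false
[1.3] true AND false AND false = false
[1] true AND true AND false = false
[2] exactly-one(false, true, false) = true
[root] false AND true = false
Overall: false → ticketed

Ticketed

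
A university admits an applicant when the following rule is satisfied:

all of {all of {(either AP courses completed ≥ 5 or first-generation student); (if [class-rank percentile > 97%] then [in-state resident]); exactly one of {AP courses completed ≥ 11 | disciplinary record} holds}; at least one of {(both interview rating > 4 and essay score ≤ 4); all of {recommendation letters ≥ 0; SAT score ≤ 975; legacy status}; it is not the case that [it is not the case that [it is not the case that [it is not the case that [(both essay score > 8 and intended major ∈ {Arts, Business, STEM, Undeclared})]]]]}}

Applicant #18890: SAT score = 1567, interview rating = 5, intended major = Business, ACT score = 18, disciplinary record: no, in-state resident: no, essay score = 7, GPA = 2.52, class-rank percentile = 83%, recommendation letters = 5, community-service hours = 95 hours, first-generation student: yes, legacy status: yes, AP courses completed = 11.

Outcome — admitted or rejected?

Atomic conditions:
  AP courses completed ≥ 5: 11 ≥ 5 is true
  first-generation student: yes → true
  class-rank percentile > 97%: 83 > 97 is false
  in-state resident: no → false
  AP courses completed ≥ 11: 11 ≥ 11 is true
  disciplinary record: no → false
  interview rating > 4: 5 > 4 is true
  essay score ≤ 4: 7 ≤ 4 is false
  recommendation letters ≥ 0: 5 ≥ 0 is true
  SAT score ≤ 975: 1567 ≤ 975 is false
  legacy status: yes → true
  essay score > 8: 7 > 8 is false
  intended major ∈ {Arts, Business, STEM, Undeclared}: Business is in the set → true
Combine:
[1.1] true OR true = true
[1.2] false → false (antecedent false ⇒ implication holds) = true
[1.3] exactly-one(true, false) = true
[1] true AND true AND true = true
[2.1] true AND false = false
[2.2] true AND false AND true = false
[2.3.1.1.1.1] false AND true = false
[2.3.1.1.1] NOT false = true
[2.3.1.1] NOT true = false
[2.3.1] NOT false = true
[2.3] NOT true = false
[2] false OR false OR false = false
[root] true AND false = false
Overall: false → rejected

Rejected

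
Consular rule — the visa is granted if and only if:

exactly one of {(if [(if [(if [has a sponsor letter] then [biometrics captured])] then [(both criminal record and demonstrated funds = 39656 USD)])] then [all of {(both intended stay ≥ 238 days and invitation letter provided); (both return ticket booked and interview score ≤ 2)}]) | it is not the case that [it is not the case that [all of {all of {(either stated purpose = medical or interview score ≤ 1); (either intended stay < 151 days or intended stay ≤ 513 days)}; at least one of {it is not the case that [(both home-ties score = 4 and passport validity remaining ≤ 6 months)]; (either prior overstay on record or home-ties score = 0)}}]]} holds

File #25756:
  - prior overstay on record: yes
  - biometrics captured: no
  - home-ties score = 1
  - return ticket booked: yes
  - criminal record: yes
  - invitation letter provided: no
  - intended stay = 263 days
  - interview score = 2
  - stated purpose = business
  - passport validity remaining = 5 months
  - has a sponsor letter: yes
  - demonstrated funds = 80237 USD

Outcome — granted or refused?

Refused

Atomic conditions:
  has a sponsor letter: yes → true
  biometrics captured: no → false
  criminal record: yes → true
  demonstrated funds = 39656 USD: 80237 == 39656 is false
  intended stay ≥ 238 days: 263 ≥ 238 is true
  invitation letter provided: no → false
  return ticket booked: yes → true
  interview score ≤ 2: 2 ≤ 2 is true
  stated purpose = medical: business == medical is false
  interview score ≤ 1: 2 ≤ 1 is false
  intended stay < 151 days: 263 < 151 is false
  intended stay ≤ 513 days: 263 ≤ 513 is true
  home-ties score = 4: 1 == 4 is false
  passport validity remaining ≤ 6 months: 5 ≤ 6 is true
  prior overstay on record: yes → true
  home-ties score = 0: 1 == 0 is false
Combine:
[1.1.1] true → false = false
[1.1.2] true AND false = false
[1.1] false → false (antecedent false ⇒ implication holds) = true
[1.2.1] true AND false = false
[1.2.2] true AND true = true
[1.2] false AND true = false
[1] true → false = false
[2.1.1.1.1] false OR false = false
[2.1.1.1.2] false OR true = true
[2.1.1.1] false AND true = false
[2.1.1.2.1.1] false AND true = false
[2.1.1.2.1] NOT false = true
[2.1.1.2.2] true OR false = true
[2.1.1.2] true OR true = true
[2.1.1] false AND true = false
[2.1] NOT false = true
[2] NOT true = false
[root] exactly-one(false, false) = false
Overall: false → refused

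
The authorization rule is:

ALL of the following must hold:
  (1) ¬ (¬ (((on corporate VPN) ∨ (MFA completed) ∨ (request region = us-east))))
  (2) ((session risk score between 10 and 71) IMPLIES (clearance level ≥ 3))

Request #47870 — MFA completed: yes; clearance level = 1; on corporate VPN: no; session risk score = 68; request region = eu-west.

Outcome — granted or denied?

Denied

Atomic conditions:
  on corporate VPN: no → false
  MFA completed: yes → true
  request region = us-east: eu-west == us-east is false
  session risk score between 10 and 71: 68 in [10, 71] is true
  clearance level ≥ 3: 1 ≥ 3 is false
Combine:
[1.1.1] false OR true OR false = true
[1.1] NOT true = false
[1] NOT false = true
[2] true → false = false
[root] true AND false = false
Overall: false → denied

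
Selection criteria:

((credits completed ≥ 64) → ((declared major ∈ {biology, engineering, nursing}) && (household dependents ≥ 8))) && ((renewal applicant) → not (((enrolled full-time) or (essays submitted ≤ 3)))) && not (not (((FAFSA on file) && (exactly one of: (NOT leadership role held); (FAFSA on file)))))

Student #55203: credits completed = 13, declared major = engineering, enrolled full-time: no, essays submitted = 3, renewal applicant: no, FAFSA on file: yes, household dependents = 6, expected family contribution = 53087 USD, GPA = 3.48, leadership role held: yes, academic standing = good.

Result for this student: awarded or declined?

Awarded

Atomic conditions:
  credits completed ≥ 64: 13 ≥ 64 is false
  declared major ∈ {biology, engineering, nursing}: engineering is in the set → true
  household dependents ≥ 8: 6 ≥ 8 is false
  renewal applicant: no → false
  enrolled full-time: no → false
  essays submitted ≤ 3: 3 ≤ 3 is true
  FAFSA on file: yes → true
  NOT leadership role held: yes → false
Combine:
[1.2] true AND false = false
[1] false → false (antecedent false ⇒ implication holds) = true
[2.2.1] false OR true = true
[2.2] NOT true = false
[2] false → false (antecedent false ⇒ implication holds) = true
[3.1.1.2] exactly-one(false, true) = true
[3.1.1] true AND true = true
[3.1] NOT true = false
[3] NOT false = true
[root] true AND true AND true = true
Overall: true → awarded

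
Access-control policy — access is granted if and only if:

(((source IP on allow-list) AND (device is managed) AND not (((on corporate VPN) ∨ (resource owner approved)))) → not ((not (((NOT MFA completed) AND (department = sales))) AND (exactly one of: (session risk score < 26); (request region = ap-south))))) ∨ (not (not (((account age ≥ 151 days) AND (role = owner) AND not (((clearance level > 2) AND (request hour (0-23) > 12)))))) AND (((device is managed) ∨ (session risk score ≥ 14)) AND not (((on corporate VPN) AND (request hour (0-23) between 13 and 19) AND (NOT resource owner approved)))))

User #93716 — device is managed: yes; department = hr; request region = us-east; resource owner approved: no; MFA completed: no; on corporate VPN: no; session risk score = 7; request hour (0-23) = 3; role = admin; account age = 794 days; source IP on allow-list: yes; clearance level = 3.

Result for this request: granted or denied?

Atomic conditions:
  source IP on allow-list: yes → true
  device is managed: yes → true
  on corporate VPN: no → false
  resource owner approved: no → false
  NOT MFA completed: no → true
  department = sales: hr == sales is false
  session risk score < 26: 7 < 26 is true
  request region = ap-south: us-east == ap-south is false
  account age ≥ 151 days: 794 ≥ 151 is true
  role = owner: admin == owner is false
  clearance level > 2: 3 > 2 is true
  request hour (0-23) > 12: 3 > 12 is false
  session risk score ≥ 14: 7 ≥ 14 is false
  request hour (0-23) between 13 and 19: 3 in [13, 19] is false
  NOT resource owner approved: no → true
Combine:
[1.1.3.1] false OR false = false
[1.1.3] NOT false = true
[1.1] true AND true AND true = true
[1.2.1.1.1] true AND false = false
[1.2.1.1] NOT false = true
[1.2.1.2] exactly-one(true, false) = true
[1.2.1] true AND true = true
[1.2] NOT true = false
[1] true → false = false
[2.1.1.1.3.1] true AND false = false
[2.1.1.1.3] NOT false = true
[2.1.1.1] true AND false AND true = false
[2.1.1] NOT false = true
[2.1] NOT true = false
[2.2.1] true OR false = true
[2.2.2.1] false AND false AND true = false
[2.2.2] NOT false = true
[2.2] true AND true = true
[2] false AND true = false
[root] false OR false = false
Overall: false → denied

Denied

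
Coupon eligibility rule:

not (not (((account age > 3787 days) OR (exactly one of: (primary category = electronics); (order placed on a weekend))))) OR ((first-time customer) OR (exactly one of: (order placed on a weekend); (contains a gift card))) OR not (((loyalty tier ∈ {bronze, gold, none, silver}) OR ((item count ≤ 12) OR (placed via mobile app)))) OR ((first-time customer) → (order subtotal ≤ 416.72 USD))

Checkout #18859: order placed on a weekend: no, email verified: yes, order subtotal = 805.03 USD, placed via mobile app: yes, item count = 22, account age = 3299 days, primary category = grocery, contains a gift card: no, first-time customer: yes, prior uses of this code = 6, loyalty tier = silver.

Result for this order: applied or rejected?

Atomic conditions:
  account age > 3787 days: 3299 > 3787 is false
  primary category = electronics: grocery == electronics is false
  order placed on a weekend: no → false
  first-time customer: yes → true
  contains a gift card: no → false
  loyalty tier ∈ {bronze, gold, none, silver}: silver is in the set → true
  item count ≤ 12: 22 ≤ 12 is false
  placed via mobile app: yes → true
  order subtotal ≤ 416.72 USD: 805.03 ≤ 416.72 is false
Combine:
[1.1.1.2] exactly-one(false, false) = false
[1.1.1] false OR false = false
[1.1] NOT false = true
[1] NOT true = false
[2.2] exactly-one(false, false) = false
[2] true OR false = true
[3.1.2] false OR true = true
[3.1] true OR true = true
[3] NOT true = false
[4] true → false = false
[root] false OR true OR false OR false = true
Overall: true → applied

Applied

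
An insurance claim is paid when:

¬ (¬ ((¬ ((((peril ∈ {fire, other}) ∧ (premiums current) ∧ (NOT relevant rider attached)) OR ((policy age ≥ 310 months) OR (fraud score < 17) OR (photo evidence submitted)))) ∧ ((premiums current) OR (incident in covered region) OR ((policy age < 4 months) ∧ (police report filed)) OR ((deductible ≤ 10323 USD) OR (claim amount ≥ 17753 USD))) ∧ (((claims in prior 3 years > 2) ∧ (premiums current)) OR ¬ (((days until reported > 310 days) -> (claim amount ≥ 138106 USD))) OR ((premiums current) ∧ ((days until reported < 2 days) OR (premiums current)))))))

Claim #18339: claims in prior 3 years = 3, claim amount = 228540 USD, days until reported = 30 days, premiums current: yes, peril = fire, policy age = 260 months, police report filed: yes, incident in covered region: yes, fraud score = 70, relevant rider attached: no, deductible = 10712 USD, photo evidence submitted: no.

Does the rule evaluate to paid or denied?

Atomic conditions:
  peril ∈ {fire, other}: fire is in the set → true
  premiums current: yes → true
  NOT relevant rider attached: no → true
  policy age ≥ 310 months: 260 ≥ 310 is false
  fraud score < 17: 70 < 17 is false
  photo evidence submitted: no → false
  incident in covered region: yes → true
  policy age < 4 months: 260 < 4 is false
  police report filed: yes → true
  deductible ≤ 10323 USD: 10712 ≤ 10323 is false
  claim amount ≥ 17753 USD: 228540 ≥ 17753 is true
  claims in prior 3 years > 2: 3 > 2 is true
  days until reported > 310 days: 30 > 310 is false
  claim amount ≥ 138106 USD: 228540 ≥ 138106 is true
  days until reported < 2 days: 30 < 2 is false
Combine:
[1.1.1.1.1] true AND true AND true = true
[1.1.1.1.2] false OR false OR false = false
[1.1.1.1] true OR false = true
[1.1.1] NOT true = false
[1.1.2.3] false AND true = false
[1.1.2.4] false OR true = true
[1.1.2] true OR true OR false OR true = true
[1.1.3.1] true AND true = true
[1.1.3.2.1] false → true (antecedent false ⇒ implication holds) = true
[1.1.3.2] NOT true = false
[1.1.3.3.2] false OR true = true
[1.1.3.3] true AND true = true
[1.1.3] true OR false OR true = true
[1.1] false AND true AND true = false
[1] NOT false = true
[root] NOT true = false
Overall: false → denied

Denied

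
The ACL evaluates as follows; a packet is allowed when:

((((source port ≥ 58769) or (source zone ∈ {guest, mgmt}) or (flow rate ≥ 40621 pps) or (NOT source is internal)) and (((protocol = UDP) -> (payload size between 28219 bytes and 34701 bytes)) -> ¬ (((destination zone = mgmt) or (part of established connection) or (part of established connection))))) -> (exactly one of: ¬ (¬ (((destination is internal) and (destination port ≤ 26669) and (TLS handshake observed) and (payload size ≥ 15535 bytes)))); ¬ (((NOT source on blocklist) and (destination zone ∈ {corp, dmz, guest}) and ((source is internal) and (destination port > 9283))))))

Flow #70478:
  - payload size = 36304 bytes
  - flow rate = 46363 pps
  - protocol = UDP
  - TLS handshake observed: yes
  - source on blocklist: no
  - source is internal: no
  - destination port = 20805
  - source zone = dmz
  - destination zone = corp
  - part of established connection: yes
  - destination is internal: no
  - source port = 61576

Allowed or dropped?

Allowed

Atomic conditions:
  source port ≥ 58769: 61576 ≥ 58769 is true
  source zone ∈ {guest, mgmt}: dmz is not in the set → false
  flow rate ≥ 40621 pps: 46363 ≥ 40621 is true
  NOT source is internal: no → true
  protocol = UDP: UDP == UDP is true
  payload size between 28219 bytes and 34701 bytes: 36304 in [28219, 34701] is false
  destination zone = mgmt: corp == mgmt is false
  part of established connection: yes → true
  destination is internal: no → false
  destination port ≤ 26669: 20805 ≤ 26669 is true
  TLS handshake observed: yes → true
  payload size ≥ 15535 bytes: 36304 ≥ 15535 is true
  NOT source on blocklist: no → true
  destination zone ∈ {corp, dmz, guest}: corp is in the set → true
  source is internal: no → false
  destination port > 9283: 20805 > 9283 is true
Combine:
[1.1] true OR false OR true OR true = true
[1.2.1] true → false = false
[1.2.2.1] false OR true OR true = true
[1.2.2] NOT true = false
[1.2] false → false (antecedent false ⇒ implication holds) = true
[1] true AND true = true
[2.1.1.1] false AND true AND true AND true = false
[2.1.1] NOT false = true
[2.1] NOT true = false
[2.2.1.3] false AND true = false
[2.2.1] true AND true AND false = false
[2.2] NOT false = true
[2] exactly-one(false, true) = true
[root] true → true = true
Overall: true → allowed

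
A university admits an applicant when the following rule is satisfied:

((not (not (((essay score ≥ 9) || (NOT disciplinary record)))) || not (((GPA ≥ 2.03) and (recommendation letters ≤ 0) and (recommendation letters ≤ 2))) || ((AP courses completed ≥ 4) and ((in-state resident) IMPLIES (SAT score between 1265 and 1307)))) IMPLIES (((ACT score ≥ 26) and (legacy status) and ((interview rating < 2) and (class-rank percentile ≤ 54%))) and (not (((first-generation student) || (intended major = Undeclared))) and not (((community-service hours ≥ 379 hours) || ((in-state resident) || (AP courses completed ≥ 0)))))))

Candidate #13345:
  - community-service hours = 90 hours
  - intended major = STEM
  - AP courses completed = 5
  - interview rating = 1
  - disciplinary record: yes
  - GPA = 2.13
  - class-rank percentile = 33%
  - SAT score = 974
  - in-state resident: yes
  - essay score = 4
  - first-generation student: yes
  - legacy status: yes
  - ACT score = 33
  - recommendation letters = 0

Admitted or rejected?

Admitted

Atomic conditions:
  essay score ≥ 9: 4 ≥ 9 is false
  NOT disciplinary record: yes → false
  GPA ≥ 2.03: 2.13 ≥ 2.03 is true
  recommendation letters ≤ 0: 0 ≤ 0 is true
  recommendation letters ≤ 2: 0 ≤ 2 is true
  AP courses completed ≥ 4: 5 ≥ 4 is true
  in-state resident: yes → true
  SAT score between 1265 and 1307: 974 in [1265, 1307] is false
  ACT score ≥ 26: 33 ≥ 26 is true
  legacy status: yes → true
  interview rating < 2: 1 < 2 is true
  class-rank percentile ≤ 54%: 33 ≤ 54 is true
  first-generation student: yes → true
  intended major = Undeclared: STEM == Undeclared is false
  community-service hours ≥ 379 hours: 90 ≥ 379 is false
  AP courses completed ≥ 0: 5 ≥ 0 is true
Combine:
[1.1.1.1] false OR false = false
[1.1.1] NOT false = true
[1.1] NOT true = false
[1.2.1] true AND true AND true = true
[1.2] NOT true = false
[1.3.2] true → false = false
[1.3] true AND false = false
[1] false OR false OR false = false
[2.1.3] true AND true = true
[2.1] true AND true AND true = true
[2.2.1.1] true OR false = true
[2.2.1] NOT true = false
[2.2.2.1.2] true OR true = true
[2.2.2.1] false OR true = true
[2.2.2] NOT true = false
[2.2] false AND false = false
[2] true AND false = false
[root] false → false (antecedent false ⇒ implication holds) = true
Overall: true → admitted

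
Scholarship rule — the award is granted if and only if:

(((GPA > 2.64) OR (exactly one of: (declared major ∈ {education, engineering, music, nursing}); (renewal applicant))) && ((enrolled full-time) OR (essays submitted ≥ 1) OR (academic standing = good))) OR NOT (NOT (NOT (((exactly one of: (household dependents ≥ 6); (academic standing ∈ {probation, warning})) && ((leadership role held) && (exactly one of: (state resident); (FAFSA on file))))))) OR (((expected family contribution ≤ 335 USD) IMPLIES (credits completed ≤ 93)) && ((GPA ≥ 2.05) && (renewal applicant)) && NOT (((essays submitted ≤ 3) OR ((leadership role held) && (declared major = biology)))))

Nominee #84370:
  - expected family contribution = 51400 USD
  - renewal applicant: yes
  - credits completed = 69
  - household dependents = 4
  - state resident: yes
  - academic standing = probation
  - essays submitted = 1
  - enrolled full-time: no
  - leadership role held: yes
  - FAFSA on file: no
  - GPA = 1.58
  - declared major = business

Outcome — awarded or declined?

Awarded

Atomic conditions:
  GPA > 2.64: 1.58 > 2.64 is false
  declared major ∈ {education, engineering, music, nursing}: business is not in the set → false
  renewal applicant: yes → true
  enrolled full-time: no → false
  essays submitted ≥ 1: 1 ≥ 1 is true
  academic standing = good: probation == good is false
  household dependents ≥ 6: 4 ≥ 6 is false
  academic standing ∈ {probation, warning}: probation is in the set → true
  leadership role held: yes → true
  state resident: yes → true
  FAFSA on file: no → false
  expected family contribution ≤ 335 USD: 51400 ≤ 335 is false
  credits completed ≤ 93: 69 ≤ 93 is true
  GPA ≥ 2.05: 1.58 ≥ 2.05 is false
  essays submitted ≤ 3: 1 ≤ 3 is true
  declared major = biology: business == biology is false
Combine:
[1.1.2] exactly-one(false, true) = true
[1.1] false OR true = true
[1.2] false OR true OR false = true
[1] true AND true = true
[2.1.1.1.1] exactly-one(false, true) = true
[2.1.1.1.2.2] exactly-one(true, false) = true
[2.1.1.1.2] true AND true = true
[2.1.1.1] true AND true = true
[2.1.1] NOT true = false
[2.1] NOT false = true
[2] NOT true = false
[3.1] false → true (antecedent false ⇒ implication holds) = true
[3.2] false AND true = false
[3.3.1.2] true AND false = false
[3.3.1] true OR false = true
[3.3] NOT true = false
[3] true AND false AND false = false
[root] true OR false OR false = true
Overall: true → awarded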